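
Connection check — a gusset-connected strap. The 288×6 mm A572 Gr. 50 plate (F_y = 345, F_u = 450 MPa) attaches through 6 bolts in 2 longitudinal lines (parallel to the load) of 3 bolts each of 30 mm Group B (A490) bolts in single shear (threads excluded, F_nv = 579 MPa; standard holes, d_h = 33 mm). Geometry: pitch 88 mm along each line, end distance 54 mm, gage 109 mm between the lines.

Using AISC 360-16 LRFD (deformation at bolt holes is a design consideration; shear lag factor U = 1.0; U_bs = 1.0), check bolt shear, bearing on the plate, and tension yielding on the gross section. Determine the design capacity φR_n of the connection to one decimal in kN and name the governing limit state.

536.5 kN (gross-section yield governs)

Bolt shear: A_b = π(30)²/4 = 706.86 mm². φR_n = 0.75 × 579 × 706.86 × 6 × 1 = 1841.7 kN.
Bearing (6 mm plate, F_u = 450 MPa): end bolts L_c = 54 − 33/2 = 37.5, R_n = min(1.2×37.5×6×450, 2.4×30×6×450) = 121.5 kN/bolt; interior L_c = 88 − 33 = 55, R_n = 178.2 kN/bolt. φR_n = 0.75 × (2×121.5 + 4×178.2) = 716.9 kN.
Tension yield (gross): A_g = 288×6 = 1728 mm². φR_n = 0.90 × 345 × 1728 = 536.5 kN.
Governing: min(1841.7, 716.9, 536.5) = 536.5 kN → gross-section yield.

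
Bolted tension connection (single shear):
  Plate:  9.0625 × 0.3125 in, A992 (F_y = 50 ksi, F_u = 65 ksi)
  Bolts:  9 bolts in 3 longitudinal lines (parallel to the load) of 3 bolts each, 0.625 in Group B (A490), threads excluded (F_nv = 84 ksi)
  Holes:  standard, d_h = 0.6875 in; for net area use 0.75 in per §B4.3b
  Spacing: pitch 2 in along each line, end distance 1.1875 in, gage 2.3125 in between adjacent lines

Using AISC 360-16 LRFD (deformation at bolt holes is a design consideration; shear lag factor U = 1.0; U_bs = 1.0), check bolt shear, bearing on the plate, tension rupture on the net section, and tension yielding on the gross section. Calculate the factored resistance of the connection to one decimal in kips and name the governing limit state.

103.8 kips (net-section rupture governs)

Bolt shear: A_b = π(0.625)²/4 = 0.3068 in². φR_n = 0.75 × 84 × 0.3068 × 9 × 1 = 174.0 kips.
Bearing (0.3125 in plate, F_u = 65 ksi): end bolts L_c = 1.1875 − 0.6875/2 = 0.84375, R_n = min(1.2×0.84375×0.3125×65, 2.4×0.625×0.3125×65) = 20.566 kips/bolt; interior L_c = 2 − 0.6875 = 1.3125, R_n = 30.469 kips/bolt. φR_n = 0.75 × (3×20.566 + 6×30.469) = 183.4 kips.
Tension rupture (net): A_n = (9.0625 − 3×0.75)×0.3125 = 2.1289 in² (U = 1.0, A_e = A_n). φR_n = 0.75 × 65 × 2.1289 = 103.8 kips.
Tension yield (gross): A_g = 9.0625×0.3125 = 2.832 in². φR_n = 0.90 × 50 × 2.832 = 127.4 kips.
Governing: min(174.0, 183.4, 103.8, 127.4) = 103.8 kips → net-section rupture.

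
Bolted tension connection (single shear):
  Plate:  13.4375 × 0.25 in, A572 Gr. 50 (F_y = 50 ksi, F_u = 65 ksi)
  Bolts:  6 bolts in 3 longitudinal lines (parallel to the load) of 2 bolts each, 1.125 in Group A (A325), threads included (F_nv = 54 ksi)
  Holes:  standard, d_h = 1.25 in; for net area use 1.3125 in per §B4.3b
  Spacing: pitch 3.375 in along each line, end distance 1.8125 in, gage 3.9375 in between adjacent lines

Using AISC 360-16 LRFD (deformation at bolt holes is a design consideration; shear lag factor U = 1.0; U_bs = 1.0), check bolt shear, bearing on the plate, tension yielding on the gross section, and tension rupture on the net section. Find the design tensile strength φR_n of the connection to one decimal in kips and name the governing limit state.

Bolt shear: A_b = π(1.125)²/4 = 0.99402 in². φR_n = 0.75 × 54 × 0.99402 × 6 × 1 = 241.5 kips.
Bearing (0.25 in plate, F_u = 65 ksi): end bolts L_c = 1.8125 − 1.25/2 = 1.1875, R_n = min(1.2×1.1875×0.25×65, 2.4×1.125×0.25×65) = 23.156 kips/bolt; interior L_c = 3.375 − 1.25 = 2.125, R_n = 41.438 kips/bolt. φR_n = 0.75 × (3×23.156 + 3×41.438) = 145.3 kips.
Tension yield (gross): A_g = 13.4375×0.25 = 3.3594 in². φR_n = 0.90 × 50 × 3.3594 = 151.2 kips.
Tension rupture (net): A_n = (13.4375 − 3×1.3125)×0.25 = 2.375 in² (U = 1.0, A_e = A_n). φR_n = 0.75 × 65 × 2.375 = 115.8 kips.
Governing: min(241.5, 145.3, 151.2, 115.8) = 115.8 kips → net-section rupture.

115.8 kips (net-section rupture governs)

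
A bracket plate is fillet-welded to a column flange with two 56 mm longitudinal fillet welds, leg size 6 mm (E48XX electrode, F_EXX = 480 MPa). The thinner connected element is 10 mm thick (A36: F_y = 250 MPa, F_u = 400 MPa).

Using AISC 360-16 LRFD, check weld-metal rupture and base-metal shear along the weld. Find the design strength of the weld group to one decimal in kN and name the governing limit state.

Weld metal: throat = 0.707×6 = 4.242 mm, L = 2×56 = 112 mm. φR_n = 0.75 × 0.6 × 480 × 4.242 × 112 = 102.6 kN.
Base metal shear (10 mm plate): yield φR_n = 1.0×0.6×250×10×112 = 168.0 kN; rupture φR_n = 0.75×0.6×400×10×112 = 201.6 kN; take 168.0 kN (yield).
Governing: min(102.6, 168.0) = 102.6 kN → weld metal.

102.6 kN (weld metal governs)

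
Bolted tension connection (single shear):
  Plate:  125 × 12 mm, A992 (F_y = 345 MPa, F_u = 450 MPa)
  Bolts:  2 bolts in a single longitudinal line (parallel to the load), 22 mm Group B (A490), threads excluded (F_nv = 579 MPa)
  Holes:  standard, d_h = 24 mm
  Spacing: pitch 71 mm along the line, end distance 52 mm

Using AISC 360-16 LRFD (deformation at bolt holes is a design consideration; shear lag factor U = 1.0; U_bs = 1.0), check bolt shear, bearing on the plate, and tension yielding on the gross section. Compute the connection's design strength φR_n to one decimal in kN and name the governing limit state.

Bolt shear: A_b = π(22)²/4 = 380.13 mm². φR_n = 0.75 × 579 × 380.13 × 2 × 1 = 330.1 kN.
Bearing (12 mm plate, F_u = 450 MPa): end bolts L_c = 52 − 24/2 = 40, R_n = min(1.2×40×12×450, 2.4×22×12×450) = 259.2 kN/bolt; interior L_c = 71 − 24 = 47, R_n = 285.12 kN/bolt. φR_n = 0.75 × (1×259.2 + 1×285.12) = 408.2 kN.
Tension yield (gross): A_g = 125×12 = 1500 mm². φR_n = 0.90 × 345 × 1500 = 465.8 kN.
Governing: min(330.1, 408.2, 465.8) = 330.1 kN → bolt shear.

330.1 kN (bolt shear governs)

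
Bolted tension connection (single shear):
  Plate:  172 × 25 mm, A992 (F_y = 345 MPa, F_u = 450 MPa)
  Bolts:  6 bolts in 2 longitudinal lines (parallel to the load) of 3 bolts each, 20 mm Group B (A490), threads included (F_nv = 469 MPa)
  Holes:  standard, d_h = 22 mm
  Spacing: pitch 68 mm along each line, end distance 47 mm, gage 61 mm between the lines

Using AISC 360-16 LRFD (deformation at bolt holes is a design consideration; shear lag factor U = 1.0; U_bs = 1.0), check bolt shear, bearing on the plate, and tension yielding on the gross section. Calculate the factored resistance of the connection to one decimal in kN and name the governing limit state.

663.0 kN (bolt shear governs)

Bolt shear: A_b = π(20)²/4 = 314.16 mm². φR_n = 0.75 × 469 × 314.16 × 6 × 1 = 663.0 kN.
Bearing (25 mm plate, F_u = 450 MPa): end bolts L_c = 47 − 22/2 = 36, R_n = min(1.2×36×25×450, 2.4×20×25×450) = 486 kN/bolt; interior L_c = 68 − 22 = 46, R_n = 540 kN/bolt. φR_n = 0.75 × (2×486 + 4×540) = 2349.0 kN.
Tension yield (gross): A_g = 172×25 = 4300 mm². φR_n = 0.90 × 345 × 4300 = 1335.2 kN.
Governing: min(663.0, 2349.0, 1335.2) = 663.0 kN → bolt shear.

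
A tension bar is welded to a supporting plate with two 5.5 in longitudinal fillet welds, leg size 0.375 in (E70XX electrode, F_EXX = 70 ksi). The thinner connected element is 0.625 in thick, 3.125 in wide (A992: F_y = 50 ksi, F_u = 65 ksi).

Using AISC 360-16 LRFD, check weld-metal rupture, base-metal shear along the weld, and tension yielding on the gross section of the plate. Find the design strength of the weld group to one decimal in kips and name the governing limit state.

Weld metal: throat = 0.707×0.375 = 0.26513 in, L = 2×5.5 = 11 in. φR_n = 0.75 × 0.6 × 70 × 0.26513 × 11 = 91.9 kips.
Base metal shear (0.625 in plate): yield φR_n = 1.0×0.6×50×0.625×11 = 206.3 kips; rupture φR_n = 0.75×0.6×65×0.625×11 = 201.1 kips; take 201.1 kips (rupture).
Tension yield (gross): A_g = 3.125×0.625 = 1.9531 in². φR_n = 0.90 × 50 × 1.9531 = 87.9 kips.
Governing: min(91.9, 201.1, 87.9) = 87.9 kips → gross-section yield.

87.9 kips (gross-section yield governs)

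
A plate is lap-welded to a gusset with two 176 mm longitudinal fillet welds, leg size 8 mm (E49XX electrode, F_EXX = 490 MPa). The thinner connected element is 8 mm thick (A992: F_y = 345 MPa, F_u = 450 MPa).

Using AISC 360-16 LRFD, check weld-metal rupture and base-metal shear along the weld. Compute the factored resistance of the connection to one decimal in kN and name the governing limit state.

Weld metal: throat = 0.707×8 = 5.656 mm, L = 2×176 = 352 mm. φR_n = 0.75 × 0.6 × 490 × 5.656 × 352 = 439.0 kN.
Base metal shear (8 mm plate): yield φR_n = 1.0×0.6×345×8×352 = 582.9 kN; rupture φR_n = 0.75×0.6×450×8×352 = 570.2 kN; take 570.2 kN (rupture).
Governing: min(439.0, 570.2) = 439.0 kN → weld metal.

439.0 kN (weld metal governs)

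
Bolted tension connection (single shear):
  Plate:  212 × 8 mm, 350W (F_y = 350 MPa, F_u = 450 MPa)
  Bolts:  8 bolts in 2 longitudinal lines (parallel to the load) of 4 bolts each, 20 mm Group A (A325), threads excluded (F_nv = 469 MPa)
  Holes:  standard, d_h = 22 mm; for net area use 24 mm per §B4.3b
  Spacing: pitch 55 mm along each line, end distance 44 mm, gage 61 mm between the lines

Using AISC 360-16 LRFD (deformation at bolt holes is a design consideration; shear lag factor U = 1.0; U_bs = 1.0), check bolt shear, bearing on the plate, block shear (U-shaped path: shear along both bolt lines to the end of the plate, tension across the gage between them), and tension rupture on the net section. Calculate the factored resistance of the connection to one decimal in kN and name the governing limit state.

Bolt shear: A_b = π(20)²/4 = 314.16 mm². φR_n = 0.75 × 469 × 314.16 × 8 × 1 = 884.0 kN.
Bearing (8 mm plate, F_u = 450 MPa): end bolts L_c = 44 − 22/2 = 33, R_n = min(1.2×33×8×450, 2.4×20×8×450) = 142.56 kN/bolt; interior L_c = 55 − 22 = 33, R_n = 142.56 kN/bolt. φR_n = 0.75 × (2×142.56 + 6×142.56) = 855.4 kN.
Block shear: shear path 2×[44+3×55] = 2×209 mm, A_gv = 3344, A_nv = 2×(209 − 3.5×24)×8 = 2000 mm²; tension across gage: (61 − 1×24)×8 = 296 mm². R_n = min(0.6×450×2000, 0.6×350×3344) + 1.0×450×296 = min(540, 702.24) + 133.2 = 673.2 kN. φR_n = 0.75 × 673.2 = 504.9 kN.
Tension rupture (net): A_n = (212 − 2×24)×8 = 1312 mm² (U = 1.0, A_e = A_n). φR_n = 0.75 × 450 × 1312 = 442.8 kN.
Governing: min(884.0, 855.4, 504.9, 442.8) = 442.8 kN → net-section rupture.

442.8 kN (net-section rupture governs)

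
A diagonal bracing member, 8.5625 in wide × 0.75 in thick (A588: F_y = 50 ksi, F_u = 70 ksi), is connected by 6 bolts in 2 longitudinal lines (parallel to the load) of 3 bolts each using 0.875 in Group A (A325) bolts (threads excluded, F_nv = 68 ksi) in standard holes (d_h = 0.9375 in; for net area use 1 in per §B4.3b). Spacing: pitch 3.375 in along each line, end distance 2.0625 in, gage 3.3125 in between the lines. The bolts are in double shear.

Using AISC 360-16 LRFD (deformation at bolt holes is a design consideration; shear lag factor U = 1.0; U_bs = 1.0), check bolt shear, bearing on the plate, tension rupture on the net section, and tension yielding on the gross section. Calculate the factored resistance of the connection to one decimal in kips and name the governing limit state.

258.4 kips (net-section rupture governs)

Bolt shear: A_b = π(0.875)²/4 = 0.60132 in². φR_n = 0.75 × 68 × 0.60132 × 6 × 2 = 368.0 kips.
Bearing (0.75 in plate, F_u = 70 ksi): end bolts L_c = 2.0625 − 0.9375/2 = 1.59375, R_n = min(1.2×1.59375×0.75×70, 2.4×0.875×0.75×70) = 100.41 kips/bolt; interior L_c = 3.375 − 0.9375 = 2.4375, R_n = 110.25 kips/bolt. φR_n = 0.75 × (2×100.41 + 4×110.25) = 481.4 kips.
Tension rupture (net): A_n = (8.5625 − 2×1)×0.75 = 4.9219 in² (U = 1.0, A_e = A_n). φR_n = 0.75 × 70 × 4.9219 = 258.4 kips.
Tension yield (gross): A_g = 8.5625×0.75 = 6.4219 in². φR_n = 0.90 × 50 × 6.4219 = 289.0 kips.
Governing: min(368.0, 481.4, 258.4, 289.0) = 258.4 kips → net-section rupture.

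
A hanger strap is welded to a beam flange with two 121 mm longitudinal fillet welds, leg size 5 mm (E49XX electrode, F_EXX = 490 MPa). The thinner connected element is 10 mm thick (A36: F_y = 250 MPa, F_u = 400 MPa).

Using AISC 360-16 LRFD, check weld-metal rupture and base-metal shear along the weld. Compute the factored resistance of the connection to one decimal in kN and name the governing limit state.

Weld metal: throat = 0.707×5 = 3.535 mm, L = 2×121 = 242 mm. φR_n = 0.75 × 0.6 × 490 × 3.535 × 242 = 188.6 kN.
Base metal shear (10 mm plate): yield φR_n = 1.0×0.6×250×10×242 = 363.0 kN; rupture φR_n = 0.75×0.6×400×10×242 = 435.6 kN; take 363.0 kN (yield).
Governing: min(188.6, 363.0) = 188.6 kN → weld metal.

188.6 kN (weld metal governs)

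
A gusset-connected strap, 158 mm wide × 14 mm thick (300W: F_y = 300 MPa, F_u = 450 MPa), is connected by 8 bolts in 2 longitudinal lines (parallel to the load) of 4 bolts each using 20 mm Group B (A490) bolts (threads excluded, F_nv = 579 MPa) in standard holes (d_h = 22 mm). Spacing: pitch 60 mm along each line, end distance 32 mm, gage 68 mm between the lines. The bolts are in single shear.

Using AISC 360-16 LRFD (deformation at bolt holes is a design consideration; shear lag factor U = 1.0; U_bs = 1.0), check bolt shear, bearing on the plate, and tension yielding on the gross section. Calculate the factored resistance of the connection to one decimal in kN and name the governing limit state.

597.2 kN (gross-section yield governs)

Bolt shear: A_b = π(20)²/4 = 314.16 mm². φR_n = 0.75 × 579 × 314.16 × 8 × 1 = 1091.4 kN.
Bearing (14 mm plate, F_u = 450 MPa): end bolts L_c = 32 − 22/2 = 21, R_n = min(1.2×21×14×450, 2.4×20×14×450) = 158.76 kN/bolt; interior L_c = 60 − 22 = 38, R_n = 287.28 kN/bolt. φR_n = 0.75 × (2×158.76 + 6×287.28) = 1530.9 kN.
Tension yield (gross): A_g = 158×14 = 2212 mm². φR_n = 0.90 × 300 × 2212 = 597.2 kN.
Governing: min(1091.4, 1530.9, 597.2) = 597.2 kN → gross-section yield.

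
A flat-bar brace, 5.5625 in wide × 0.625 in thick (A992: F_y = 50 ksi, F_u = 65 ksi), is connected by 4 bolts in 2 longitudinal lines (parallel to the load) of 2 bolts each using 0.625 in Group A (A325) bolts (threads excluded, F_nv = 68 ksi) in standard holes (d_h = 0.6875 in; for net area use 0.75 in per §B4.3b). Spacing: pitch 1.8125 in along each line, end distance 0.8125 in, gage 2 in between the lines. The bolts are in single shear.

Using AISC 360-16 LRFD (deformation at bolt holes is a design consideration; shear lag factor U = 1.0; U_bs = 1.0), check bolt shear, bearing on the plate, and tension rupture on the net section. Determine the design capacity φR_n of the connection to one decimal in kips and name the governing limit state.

Bolt shear: A_b = π(0.625)²/4 = 0.3068 in². φR_n = 0.75 × 68 × 0.3068 × 4 × 1 = 62.6 kips.
Bearing (0.625 in plate, F_u = 65 ksi): end bolts L_c = 0.8125 − 0.6875/2 = 0.46875, R_n = min(1.2×0.46875×0.625×65, 2.4×0.625×0.625×65) = 22.852 kips/bolt; interior L_c = 1.8125 − 0.6875 = 1.125, R_n = 54.844 kips/bolt. φR_n = 0.75 × (2×22.852 + 2×54.844) = 116.5 kips.
Tension rupture (net): A_n = (5.5625 − 2×0.75)×0.625 = 2.5391 in² (U = 1.0, A_e = A_n). φR_n = 0.75 × 65 × 2.5391 = 123.8 kips.
Governing: min(62.6, 116.5, 123.8) = 62.6 kips → bolt shear.

62.6 kips (bolt shear governs)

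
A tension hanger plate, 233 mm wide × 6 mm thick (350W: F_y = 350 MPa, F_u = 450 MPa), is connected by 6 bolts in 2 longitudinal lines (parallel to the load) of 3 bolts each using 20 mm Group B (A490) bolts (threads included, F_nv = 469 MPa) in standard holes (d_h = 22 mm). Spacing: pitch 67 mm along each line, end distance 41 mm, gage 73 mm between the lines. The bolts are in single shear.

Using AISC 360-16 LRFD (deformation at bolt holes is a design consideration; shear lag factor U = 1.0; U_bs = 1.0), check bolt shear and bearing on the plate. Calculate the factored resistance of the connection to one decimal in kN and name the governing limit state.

534.6 kN (bearing governs)

Bolt shear: A_b = π(20)²/4 = 314.16 mm². φR_n = 0.75 × 469 × 314.16 × 6 × 1 = 663.0 kN.
Bearing (6 mm plate, F_u = 450 MPa): end bolts L_c = 41 − 22/2 = 30, R_n = min(1.2×30×6×450, 2.4×20×6×450) = 97.2 kN/bolt; interior L_c = 67 − 22 = 45, R_n = 129.6 kN/bolt. φR_n = 0.75 × (2×97.2 + 4×129.6) = 534.6 kN.
Governing: min(663.0, 534.6) = 534.6 kN → bearing.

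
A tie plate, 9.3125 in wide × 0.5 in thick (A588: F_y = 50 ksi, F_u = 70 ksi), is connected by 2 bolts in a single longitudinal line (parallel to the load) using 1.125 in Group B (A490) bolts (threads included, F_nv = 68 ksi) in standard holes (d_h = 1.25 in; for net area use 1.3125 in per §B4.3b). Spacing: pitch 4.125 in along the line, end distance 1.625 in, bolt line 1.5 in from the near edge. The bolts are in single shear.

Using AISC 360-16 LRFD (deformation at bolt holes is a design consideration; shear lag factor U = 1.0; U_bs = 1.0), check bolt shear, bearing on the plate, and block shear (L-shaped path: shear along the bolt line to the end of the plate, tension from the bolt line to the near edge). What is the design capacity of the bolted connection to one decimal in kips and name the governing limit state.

Bolt shear: A_b = π(1.125)²/4 = 0.99402 in². φR_n = 0.75 × 68 × 0.99402 × 2 × 1 = 101.4 kips.
Bearing (0.5 in plate, F_u = 70 ksi): end bolts L_c = 1.625 − 1.25/2 = 1, R_n = min(1.2×1×0.5×70, 2.4×1.125×0.5×70) = 42 kips/bolt; interior L_c = 4.125 − 1.25 = 2.875, R_n = 94.5 kips/bolt. φR_n = 0.75 × (1×42 + 1×94.5) = 102.4 kips.
Block shear: shear path 1×[1.625+1×4.125] = 1×5.75 in, A_gv = 2.875, A_nv = 1×(5.75 − 1.5×1.3125)×0.5 = 1.8906 in²; tension to near edge: (1.5 − 0.5×1.3125)×0.5 = 0.42188 in². R_n = min(0.6×70×1.8906, 0.6×50×2.875) + 1.0×70×0.42188 = min(79.405, 86.25) + 29.532 = 108.94 kips. φR_n = 0.75 × 108.94 = 81.7 kips.
Governing: min(101.4, 102.4, 81.7) = 81.7 kips → block shear.

81.7 kips (block shear governs)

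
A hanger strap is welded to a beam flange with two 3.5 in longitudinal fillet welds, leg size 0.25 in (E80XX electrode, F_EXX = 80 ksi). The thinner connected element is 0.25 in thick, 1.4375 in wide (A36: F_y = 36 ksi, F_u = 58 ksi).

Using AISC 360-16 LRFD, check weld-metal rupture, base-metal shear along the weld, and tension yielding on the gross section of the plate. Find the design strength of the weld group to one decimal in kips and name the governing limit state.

11.6 kips (gross-section yield governs)

Weld metal: throat = 0.707×0.25 = 0.17675 in, L = 2×3.5 = 7 in. φR_n = 0.75 × 0.6 × 80 × 0.17675 × 7 = 44.5 kips.
Base metal shear (0.25 in plate): yield φR_n = 1.0×0.6×36×0.25×7 = 37.8 kips; rupture φR_n = 0.75×0.6×58×0.25×7 = 45.7 kips; take 37.8 kips (yield).
Tension yield (gross): A_g = 1.4375×0.25 = 0.35938 in². φR_n = 0.90 × 36 × 0.35938 = 11.6 kips.
Governing: min(44.5, 37.8, 11.6) = 11.6 kips → gross-section yield.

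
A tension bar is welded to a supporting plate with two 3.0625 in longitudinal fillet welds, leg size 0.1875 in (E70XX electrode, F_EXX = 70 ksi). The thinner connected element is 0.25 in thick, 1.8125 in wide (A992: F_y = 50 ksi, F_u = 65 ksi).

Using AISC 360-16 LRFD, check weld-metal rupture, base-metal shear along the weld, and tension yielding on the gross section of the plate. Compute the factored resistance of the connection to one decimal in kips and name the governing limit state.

20.4 kips (gross-section yield governs)

Weld metal: throat = 0.707×0.1875 = 0.13256 in, L = 2×3.0625 = 6.125 in. φR_n = 0.75 × 0.6 × 70 × 0.13256 × 6.125 = 25.6 kips.
Base metal shear (0.25 in plate): yield φR_n = 1.0×0.6×50×0.25×6.125 = 45.9 kips; rupture φR_n = 0.75×0.6×65×0.25×6.125 = 44.8 kips; take 44.8 kips (rupture).
Tension yield (gross): A_g = 1.8125×0.25 = 0.45313 in². φR_n = 0.90 × 50 × 0.45313 = 20.4 kips.
Governing: min(25.6, 44.8, 20.4) = 20.4 kips → gross-section yield.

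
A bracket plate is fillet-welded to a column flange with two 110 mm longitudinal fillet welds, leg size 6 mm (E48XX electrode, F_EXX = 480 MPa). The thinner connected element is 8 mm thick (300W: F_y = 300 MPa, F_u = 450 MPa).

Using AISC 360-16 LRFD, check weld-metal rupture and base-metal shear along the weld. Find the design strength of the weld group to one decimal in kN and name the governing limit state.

201.6 kN (weld metal governs)

Weld metal: throat = 0.707×6 = 4.242 mm, L = 2×110 = 220 mm. φR_n = 0.75 × 0.6 × 480 × 4.242 × 220 = 201.6 kN.
Base metal shear (8 mm plate): yield φR_n = 1.0×0.6×300×8×220 = 316.8 kN; rupture φR_n = 0.75×0.6×450×8×220 = 356.4 kN; take 316.8 kN (yield).
Governing: min(201.6, 316.8) = 201.6 kN → weld metal.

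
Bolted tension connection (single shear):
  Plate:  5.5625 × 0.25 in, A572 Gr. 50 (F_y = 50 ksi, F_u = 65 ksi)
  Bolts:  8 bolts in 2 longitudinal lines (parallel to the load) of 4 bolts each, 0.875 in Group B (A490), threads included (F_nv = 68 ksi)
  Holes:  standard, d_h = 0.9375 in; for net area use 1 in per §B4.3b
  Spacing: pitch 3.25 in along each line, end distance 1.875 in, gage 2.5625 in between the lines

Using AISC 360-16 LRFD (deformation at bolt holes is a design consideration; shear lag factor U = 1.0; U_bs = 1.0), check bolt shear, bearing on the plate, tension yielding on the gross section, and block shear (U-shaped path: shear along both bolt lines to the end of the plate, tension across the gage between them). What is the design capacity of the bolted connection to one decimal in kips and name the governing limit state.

62.6 kips (gross-section yield governs)

Bolt shear: A_b = π(0.875)²/4 = 0.60132 in². φR_n = 0.75 × 68 × 0.60132 × 8 × 1 = 245.3 kips.
Bearing (0.25 in plate, F_u = 65 ksi): end bolts L_c = 1.875 − 0.9375/2 = 1.40625, R_n = min(1.2×1.40625×0.25×65, 2.4×0.875×0.25×65) = 27.422 kips/bolt; interior L_c = 3.25 − 0.9375 = 2.3125, R_n = 34.125 kips/bolt. φR_n = 0.75 × (2×27.422 + 6×34.125) = 194.7 kips.
Tension yield (gross): A_g = 5.5625×0.25 = 1.3906 in². φR_n = 0.90 × 50 × 1.3906 = 62.6 kips.
Block shear: shear path 2×[1.875+3×3.25] = 2×11.625 in, A_gv = 5.8125, A_nv = 2×(11.625 − 3.5×1)×0.25 = 4.0625 in²; tension across gage: (2.5625 − 1×1)×0.25 = 0.39063 in². R_n = min(0.6×65×4.0625, 0.6×50×5.8125) + 1.0×65×0.39063 = min(158.44, 174.38) + 25.391 = 183.83 kips. φR_n = 0.75 × 183.83 = 137.9 kips.
Governing: min(245.3, 194.7, 62.6, 137.9) = 62.6 kips → gross-section yield.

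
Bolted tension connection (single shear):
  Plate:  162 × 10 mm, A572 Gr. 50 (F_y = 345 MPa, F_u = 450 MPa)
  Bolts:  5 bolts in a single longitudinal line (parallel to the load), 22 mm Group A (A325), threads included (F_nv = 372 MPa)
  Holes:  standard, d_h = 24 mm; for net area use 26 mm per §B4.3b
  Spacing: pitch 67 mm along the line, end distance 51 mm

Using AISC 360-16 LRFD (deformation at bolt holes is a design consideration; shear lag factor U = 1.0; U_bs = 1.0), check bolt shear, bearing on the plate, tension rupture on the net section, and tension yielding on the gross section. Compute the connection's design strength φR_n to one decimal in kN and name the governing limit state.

459.0 kN (net-section rupture governs)

Bolt shear: A_b = π(22)²/4 = 380.13 mm². φR_n = 0.75 × 372 × 380.13 × 5 × 1 = 530.3 kN.
Bearing (10 mm plate, F_u = 450 MPa): end bolts L_c = 51 − 24/2 = 39, R_n = min(1.2×39×10×450, 2.4×22×10×450) = 210.6 kN/bolt; interior L_c = 67 − 24 = 43, R_n = 232.2 kN/bolt. φR_n = 0.75 × (1×210.6 + 4×232.2) = 854.6 kN.
Tension rupture (net): A_n = (162 − 1×26)×10 = 1360 mm² (U = 1.0, A_e = A_n). φR_n = 0.75 × 450 × 1360 = 459.0 kN.
Tension yield (gross): A_g = 162×10 = 1620 mm². φR_n = 0.90 × 345 × 1620 = 503.0 kN.
Governing: min(530.3, 854.6, 459.0, 503.0) = 459.0 kN → net-section rupture.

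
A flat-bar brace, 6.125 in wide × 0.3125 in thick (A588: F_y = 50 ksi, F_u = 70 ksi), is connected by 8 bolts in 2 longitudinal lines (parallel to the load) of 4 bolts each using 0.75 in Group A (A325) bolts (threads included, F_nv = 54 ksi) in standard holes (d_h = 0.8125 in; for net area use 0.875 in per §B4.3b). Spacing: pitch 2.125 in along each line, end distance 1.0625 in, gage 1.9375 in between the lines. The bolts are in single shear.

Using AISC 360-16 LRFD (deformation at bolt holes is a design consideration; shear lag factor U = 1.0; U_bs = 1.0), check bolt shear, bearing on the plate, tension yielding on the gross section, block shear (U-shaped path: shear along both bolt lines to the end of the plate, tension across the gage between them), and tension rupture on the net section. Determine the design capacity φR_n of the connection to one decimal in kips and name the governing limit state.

Bolt shear: A_b = π(0.75)²/4 = 0.44179 in². φR_n = 0.75 × 54 × 0.44179 × 8 × 1 = 143.1 kips.
Bearing (0.3125 in plate, F_u = 70 ksi): end bolts L_c = 1.0625 − 0.8125/2 = 0.65625, R_n = min(1.2×0.65625×0.3125×70, 2.4×0.75×0.3125×70) = 17.227 kips/bolt; interior L_c = 2.125 − 0.8125 = 1.3125, R_n = 34.453 kips/bolt. φR_n = 0.75 × (2×17.227 + 6×34.453) = 180.9 kips.
Tension yield (gross): A_g = 6.125×0.3125 = 1.9141 in². φR_n = 0.90 × 50 × 1.9141 = 86.1 kips.
Block shear: shear path 2×[1.0625+3×2.125] = 2×7.4375 in, A_gv = 4.6484, A_nv = 2×(7.4375 − 3.5×0.875)×0.3125 = 2.7344 in²; tension across gage: (1.9375 − 1×0.875)×0.3125 = 0.33203 in². R_n = min(0.6×70×2.7344, 0.6×50×4.6484) + 1.0×70×0.33203 = min(114.84, 139.45) + 23.242 = 138.08 kips. φR_n = 0.75 × 138.08 = 103.6 kips.
Tension rupture (net): A_n = (6.125 − 2×0.875)×0.3125 = 1.3672 in² (U = 1.0, A_e = A_n). φR_n = 0.75 × 70 × 1.3672 = 71.8 kips.
Governing: min(143.1, 180.9, 86.1, 103.6, 71.8) = 71.8 kips → net-section rupture.

71.8 kips (net-section rupture governs)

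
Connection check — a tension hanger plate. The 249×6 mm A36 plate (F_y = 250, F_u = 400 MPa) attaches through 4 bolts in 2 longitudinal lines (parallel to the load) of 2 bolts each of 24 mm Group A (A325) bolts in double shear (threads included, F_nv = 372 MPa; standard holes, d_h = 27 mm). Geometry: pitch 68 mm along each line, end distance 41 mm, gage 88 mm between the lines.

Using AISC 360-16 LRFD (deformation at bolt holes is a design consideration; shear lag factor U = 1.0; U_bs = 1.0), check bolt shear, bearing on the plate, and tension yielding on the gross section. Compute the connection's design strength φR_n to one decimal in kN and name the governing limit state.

295.9 kN (bearing governs)

Bolt shear: A_b = π(24)²/4 = 452.39 mm². φR_n = 0.75 × 372 × 452.39 × 4 × 2 = 1009.7 kN.
Bearing (6 mm plate, F_u = 400 MPa): end bolts L_c = 41 − 27/2 = 27.5, R_n = min(1.2×27.5×6×400, 2.4×24×6×400) = 79.2 kN/bolt; interior L_c = 68 − 27 = 41, R_n = 118.08 kN/bolt. φR_n = 0.75 × (2×79.2 + 2×118.08) = 295.9 kN.
Tension yield (gross): A_g = 249×6 = 1494 mm². φR_n = 0.90 × 250 × 1494 = 336.2 kN.
Governing: min(1009.7, 295.9, 336.2) = 295.9 kN → bearing.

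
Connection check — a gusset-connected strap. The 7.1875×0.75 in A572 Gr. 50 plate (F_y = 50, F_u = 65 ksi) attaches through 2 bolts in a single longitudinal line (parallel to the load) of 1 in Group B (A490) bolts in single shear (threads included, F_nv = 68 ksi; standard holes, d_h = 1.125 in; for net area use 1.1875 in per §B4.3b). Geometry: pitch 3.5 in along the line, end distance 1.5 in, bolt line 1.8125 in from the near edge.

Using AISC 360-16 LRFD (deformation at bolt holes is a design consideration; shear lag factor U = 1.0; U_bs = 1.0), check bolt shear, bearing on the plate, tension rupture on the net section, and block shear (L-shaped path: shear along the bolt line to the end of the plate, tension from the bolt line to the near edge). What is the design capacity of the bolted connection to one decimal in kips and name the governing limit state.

80.1 kips (bolt shear governs)

Bolt shear: A_b = π(1)²/4 = 0.7854 in². φR_n = 0.75 × 68 × 0.7854 × 2 × 1 = 80.1 kips.
Bearing (0.75 in plate, F_u = 65 ksi): end bolts L_c = 1.5 − 1.125/2 = 0.9375, R_n = min(1.2×0.9375×0.75×65, 2.4×1×0.75×65) = 54.844 kips/bolt; interior L_c = 3.5 − 1.125 = 2.375, R_n = 117 kips/bolt. φR_n = 0.75 × (1×54.844 + 1×117) = 128.9 kips.
Tension rupture (net): A_n = (7.1875 − 1×1.1875)×0.75 = 4.5 in² (U = 1.0, A_e = A_n). φR_n = 0.75 × 65 × 4.5 = 219.4 kips.
Block shear: shear path 1×[1.5+1×3.5] = 1×5 in, A_gv = 3.75, A_nv = 1×(5 − 1.5×1.1875)×0.75 = 2.4141 in²; tension to near edge: (1.8125 − 0.5×1.1875)×0.75 = 0.91406 in². R_n = min(0.6×65×2.4141, 0.6×50×3.75) + 1.0×65×0.91406 = min(94.15, 112.5) + 59.414 = 153.56 kips. φR_n = 0.75 × 153.56 = 115.2 kips.
Governing: min(80.1, 128.9, 219.4, 115.2) = 80.1 kips → bolt shear.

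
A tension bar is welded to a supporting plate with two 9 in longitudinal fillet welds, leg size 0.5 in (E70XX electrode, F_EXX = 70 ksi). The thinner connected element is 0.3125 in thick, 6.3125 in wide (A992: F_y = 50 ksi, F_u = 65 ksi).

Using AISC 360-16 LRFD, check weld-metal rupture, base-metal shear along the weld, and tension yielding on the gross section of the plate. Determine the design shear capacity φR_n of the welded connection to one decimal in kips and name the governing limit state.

Weld metal: throat = 0.707×0.5 = 0.3535 in, L = 2×9 = 18 in. φR_n = 0.75 × 0.6 × 70 × 0.3535 × 18 = 200.4 kips.
Base metal shear (0.3125 in plate): yield φR_n = 1.0×0.6×50×0.3125×18 = 168.8 kips; rupture φR_n = 0.75×0.6×65×0.3125×18 = 164.5 kips; take 164.5 kips (rupture).
Tension yield (gross): A_g = 6.3125×0.3125 = 1.9727 in². φR_n = 0.90 × 50 × 1.9727 = 88.8 kips.
Governing: min(200.4, 164.5, 88.8) = 88.8 kips → gross-section yield.

88.8 kips (gross-section yield governs)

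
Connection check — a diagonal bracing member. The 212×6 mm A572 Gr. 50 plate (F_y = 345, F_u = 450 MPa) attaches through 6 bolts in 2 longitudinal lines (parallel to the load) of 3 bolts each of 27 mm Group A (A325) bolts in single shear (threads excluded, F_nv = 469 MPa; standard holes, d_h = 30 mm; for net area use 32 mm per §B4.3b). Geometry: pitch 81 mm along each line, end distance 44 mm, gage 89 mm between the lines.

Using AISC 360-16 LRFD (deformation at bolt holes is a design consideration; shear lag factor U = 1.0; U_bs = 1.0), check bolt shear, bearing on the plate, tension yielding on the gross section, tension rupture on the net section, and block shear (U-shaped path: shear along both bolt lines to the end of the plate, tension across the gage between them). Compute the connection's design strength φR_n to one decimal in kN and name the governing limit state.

299.7 kN (net-section rupture governs)

Bolt shear: A_b = π(27)²/4 = 572.56 mm². φR_n = 0.75 × 469 × 572.56 × 6 × 1 = 1208.4 kN.
Bearing (6 mm plate, F_u = 450 MPa): end bolts L_c = 44 − 30/2 = 29, R_n = min(1.2×29×6×450, 2.4×27×6×450) = 93.96 kN/bolt; interior L_c = 81 − 30 = 51, R_n = 165.24 kN/bolt. φR_n = 0.75 × (2×93.96 + 4×165.24) = 636.7 kN.
Tension yield (gross): A_g = 212×6 = 1272 mm². φR_n = 0.90 × 345 × 1272 = 395.0 kN.
Tension rupture (net): A_n = (212 − 2×32)×6 = 888 mm² (U = 1.0, A_e = A_n). φR_n = 0.75 × 450 × 888 = 299.7 kN.
Block shear: shear path 2×[44+2×81] = 2×206 mm, A_gv = 2472, A_nv = 2×(206 − 2.5×32)×6 = 1512 mm²; tension across gage: (89 − 1×32)×6 = 342 mm². R_n = min(0.6×450×1512, 0.6×345×2472) + 1.0×450×342 = min(408.24, 511.7) + 153.9 = 562.14 kN. φR_n = 0.75 × 562.14 = 421.6 kN.
Governing: min(1208.4, 636.7, 395.0, 299.7, 421.6) = 299.7 kN → net-section rupture.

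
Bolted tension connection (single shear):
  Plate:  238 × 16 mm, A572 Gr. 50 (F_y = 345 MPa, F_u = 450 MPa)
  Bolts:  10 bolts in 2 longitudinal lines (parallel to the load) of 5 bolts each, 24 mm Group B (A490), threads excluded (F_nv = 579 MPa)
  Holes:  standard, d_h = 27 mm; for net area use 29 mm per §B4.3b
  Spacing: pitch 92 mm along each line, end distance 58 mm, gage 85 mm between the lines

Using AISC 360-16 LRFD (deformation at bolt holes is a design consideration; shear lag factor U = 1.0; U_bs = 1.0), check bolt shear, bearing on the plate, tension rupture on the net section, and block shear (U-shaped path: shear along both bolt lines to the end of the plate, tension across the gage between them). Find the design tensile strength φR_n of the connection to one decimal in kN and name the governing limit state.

Bolt shear: A_b = π(24)²/4 = 452.39 mm². φR_n = 0.75 × 579 × 452.39 × 10 × 1 = 1964.5 kN.
Bearing (16 mm plate, F_u = 450 MPa): end bolts L_c = 58 − 27/2 = 44.5, R_n = min(1.2×44.5×16×450, 2.4×24×16×450) = 384.48 kN/bolt; interior L_c = 92 − 27 = 65, R_n = 414.72 kN/bolt. φR_n = 0.75 × (2×384.48 + 8×414.72) = 3065.0 kN.
Tension rupture (net): A_n = (238 − 2×29)×16 = 2880 mm² (U = 1.0, A_e = A_n). φR_n = 0.75 × 450 × 2880 = 972.0 kN.
Block shear: shear path 2×[58+4×92] = 2×426 mm, A_gv = 13632, A_nv = 2×(426 − 4.5×29)×16 = 9456 mm²; tension across gage: (85 − 1×29)×16 = 896 mm². R_n = min(0.6×450×9456, 0.6×345×13632) + 1.0×450×896 = min(2553.1, 2821.8) + 403.2 = 2956.3 kN. φR_n = 0.75 × 2956.3 = 2217.2 kN.
Governing: min(1964.5, 3065.0, 972.0, 2217.2) = 972.0 kN → net-section rupture.

972.0 kN (net-section rupture governs)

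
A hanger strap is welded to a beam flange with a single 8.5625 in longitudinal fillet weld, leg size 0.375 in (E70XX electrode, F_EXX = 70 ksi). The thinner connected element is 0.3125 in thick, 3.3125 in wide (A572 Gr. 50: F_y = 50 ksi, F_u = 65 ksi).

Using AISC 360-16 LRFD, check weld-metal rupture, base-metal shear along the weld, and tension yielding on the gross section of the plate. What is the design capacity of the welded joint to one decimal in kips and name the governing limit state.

Weld metal: throat = 0.707×0.375 = 0.26513 in, L = 8.5625 in. φR_n = 0.75 × 0.6 × 70 × 0.26513 × 8.5625 = 71.5 kips.
Base metal shear (0.3125 in plate): yield φR_n = 1.0×0.6×50×0.3125×8.5625 = 80.3 kips; rupture φR_n = 0.75×0.6×65×0.3125×8.5625 = 78.3 kips; take 78.3 kips (rupture).
Tension yield (gross): A_g = 3.3125×0.3125 = 1.0352 in². φR_n = 0.90 × 50 × 1.0352 = 46.6 kips.
Governing: min(71.5, 78.3, 46.6) = 46.6 kips → gross-section yield.

46.6 kips (gross-section yield governs)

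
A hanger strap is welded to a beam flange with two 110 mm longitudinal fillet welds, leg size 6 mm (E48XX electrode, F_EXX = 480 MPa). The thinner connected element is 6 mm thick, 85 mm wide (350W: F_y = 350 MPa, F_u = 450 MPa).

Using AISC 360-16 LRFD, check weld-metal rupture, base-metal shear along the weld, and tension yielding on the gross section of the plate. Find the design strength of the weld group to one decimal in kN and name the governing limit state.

Weld metal: throat = 0.707×6 = 4.242 mm, L = 2×110 = 220 mm. φR_n = 0.75 × 0.6 × 480 × 4.242 × 220 = 201.6 kN.
Base metal shear (6 mm plate): yield φR_n = 1.0×0.6×350×6×220 = 277.2 kN; rupture φR_n = 0.75×0.6×450×6×220 = 267.3 kN; take 267.3 kN (rupture).
Tension yield (gross): A_g = 85×6 = 510 mm². φR_n = 0.90 × 350 × 510 = 160.7 kN.
Governing: min(201.6, 267.3, 160.7) = 160.7 kN → gross-section yield.

160.7 kN (gross-section yield governs)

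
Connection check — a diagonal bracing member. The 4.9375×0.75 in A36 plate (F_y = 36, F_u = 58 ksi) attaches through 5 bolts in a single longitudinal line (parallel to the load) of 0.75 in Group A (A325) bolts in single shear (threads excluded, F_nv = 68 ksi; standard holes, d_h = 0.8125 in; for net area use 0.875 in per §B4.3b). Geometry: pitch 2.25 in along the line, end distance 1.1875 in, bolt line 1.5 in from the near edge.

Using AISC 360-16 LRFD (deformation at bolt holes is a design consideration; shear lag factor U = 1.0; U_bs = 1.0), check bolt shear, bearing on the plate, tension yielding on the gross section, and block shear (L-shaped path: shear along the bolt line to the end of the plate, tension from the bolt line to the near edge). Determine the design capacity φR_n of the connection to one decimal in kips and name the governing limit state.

Bolt shear: A_b = π(0.75)²/4 = 0.44179 in². φR_n = 0.75 × 68 × 0.44179 × 5 × 1 = 112.7 kips.
Bearing (0.75 in plate, F_u = 58 ksi): end bolts L_c = 1.1875 − 0.8125/2 = 0.78125, R_n = min(1.2×0.78125×0.75×58, 2.4×0.75×0.75×58) = 40.781 kips/bolt; interior L_c = 2.25 − 0.8125 = 1.4375, R_n = 75.038 kips/bolt. φR_n = 0.75 × (1×40.781 + 4×75.038) = 255.7 kips.
Tension yield (gross): A_g = 4.9375×0.75 = 3.7031 in². φR_n = 0.90 × 36 × 3.7031 = 120.0 kips.
Block shear: shear path 1×[1.1875+4×2.25] = 1×10.1875 in, A_gv = 7.6406, A_nv = 1×(10.1875 − 4.5×0.875)×0.75 = 4.6875 in²; tension to near edge: (1.5 − 0.5×0.875)×0.75 = 0.79688 in². R_n = min(0.6×58×4.6875, 0.6×36×7.6406) + 1.0×58×0.79688 = min(163.13, 165.04) + 46.219 = 209.35 kips. φR_n = 0.75 × 209.35 = 157.0 kips.
Governing: min(112.7, 255.7, 120.0, 157.0) = 112.7 kips → bolt shear.

112.7 kips (bolt shear governs)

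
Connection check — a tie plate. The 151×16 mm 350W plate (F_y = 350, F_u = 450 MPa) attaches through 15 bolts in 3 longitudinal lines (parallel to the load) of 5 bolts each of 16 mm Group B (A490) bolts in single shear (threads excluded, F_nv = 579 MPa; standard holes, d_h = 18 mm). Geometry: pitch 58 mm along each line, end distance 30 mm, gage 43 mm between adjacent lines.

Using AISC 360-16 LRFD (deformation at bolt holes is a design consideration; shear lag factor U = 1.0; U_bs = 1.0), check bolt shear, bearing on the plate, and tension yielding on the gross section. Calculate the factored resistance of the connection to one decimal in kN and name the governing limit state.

Bolt shear: A_b = π(16)²/4 = 201.06 mm². φR_n = 0.75 × 579 × 201.06 × 15 × 1 = 1309.7 kN.
Bearing (16 mm plate, F_u = 450 MPa): end bolts L_c = 30 − 18/2 = 21, R_n = min(1.2×21×16×450, 2.4×16×16×450) = 181.44 kN/bolt; interior L_c = 58 − 18 = 40, R_n = 276.48 kN/bolt. φR_n = 0.75 × (3×181.44 + 12×276.48) = 2896.6 kN.
Tension yield (gross): A_g = 151×16 = 2416 mm². φR_n = 0.90 × 350 × 2416 = 761.0 kN.
Governing: min(1309.7, 2896.6, 761.0) = 761.0 kN → gross-section yield.

761.0 kN (gross-section yield governs)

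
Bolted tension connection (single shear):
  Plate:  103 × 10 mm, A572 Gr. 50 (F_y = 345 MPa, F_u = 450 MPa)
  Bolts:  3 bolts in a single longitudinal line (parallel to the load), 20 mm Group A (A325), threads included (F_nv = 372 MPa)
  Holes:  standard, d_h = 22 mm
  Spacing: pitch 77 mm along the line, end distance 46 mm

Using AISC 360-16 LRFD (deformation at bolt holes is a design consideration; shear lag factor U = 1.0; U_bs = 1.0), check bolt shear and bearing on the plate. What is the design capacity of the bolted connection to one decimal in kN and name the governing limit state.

Bolt shear: A_b = π(20)²/4 = 314.16 mm². φR_n = 0.75 × 372 × 314.16 × 3 × 1 = 263.0 kN.
Bearing (10 mm plate, F_u = 450 MPa): end bolts L_c = 46 − 22/2 = 35, R_n = min(1.2×35×10×450, 2.4×20×10×450) = 189 kN/bolt; interior L_c = 77 − 22 = 55, R_n = 216 kN/bolt. φR_n = 0.75 × (1×189 + 2×216) = 465.8 kN.
Governing: min(263.0, 465.8) = 263.0 kN → bolt shear.

263.0 kN (bolt shear governs)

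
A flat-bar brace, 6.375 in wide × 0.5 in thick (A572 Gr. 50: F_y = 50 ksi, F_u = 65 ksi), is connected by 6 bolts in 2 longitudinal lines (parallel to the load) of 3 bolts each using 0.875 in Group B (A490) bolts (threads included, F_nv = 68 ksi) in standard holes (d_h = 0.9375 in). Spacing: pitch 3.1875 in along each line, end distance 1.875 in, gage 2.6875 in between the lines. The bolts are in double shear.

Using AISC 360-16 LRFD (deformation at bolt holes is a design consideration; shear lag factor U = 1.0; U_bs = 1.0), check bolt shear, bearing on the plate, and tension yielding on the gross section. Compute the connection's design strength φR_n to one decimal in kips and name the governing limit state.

Bolt shear: A_b = π(0.875)²/4 = 0.60132 in². φR_n = 0.75 × 68 × 0.60132 × 6 × 2 = 368.0 kips.
Bearing (0.5 in plate, F_u = 65 ksi): end bolts L_c = 1.875 − 0.9375/2 = 1.40625, R_n = min(1.2×1.40625×0.5×65, 2.4×0.875×0.5×65) = 54.844 kips/bolt; interior L_c = 3.1875 − 0.9375 = 2.25, R_n = 68.25 kips/bolt. φR_n = 0.75 × (2×54.844 + 4×68.25) = 287.0 kips.
Tension yield (gross): A_g = 6.375×0.5 = 3.1875 in². φR_n = 0.90 × 50 × 3.1875 = 143.4 kips.
Governing: min(368.0, 287.0, 143.4) = 143.4 kips → gross-section yield.

143.4 kips (gross-section yield governs)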